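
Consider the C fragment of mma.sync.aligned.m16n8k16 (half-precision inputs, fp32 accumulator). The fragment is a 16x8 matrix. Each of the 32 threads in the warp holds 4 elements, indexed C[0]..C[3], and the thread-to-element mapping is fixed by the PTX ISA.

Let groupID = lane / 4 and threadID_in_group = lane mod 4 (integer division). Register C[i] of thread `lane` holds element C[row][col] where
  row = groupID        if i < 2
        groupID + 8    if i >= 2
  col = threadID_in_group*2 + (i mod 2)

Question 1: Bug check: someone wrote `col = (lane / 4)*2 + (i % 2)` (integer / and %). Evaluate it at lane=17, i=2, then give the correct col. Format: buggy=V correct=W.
`(lane / 4)*2 + (i % 2)`[17,2]→8
lane 17: G=4 (17/4), T=1 (17%4)
i=2: r=4+8=12, c=1*2+0=2
col: 8 vs 2

buggy=8 correct=2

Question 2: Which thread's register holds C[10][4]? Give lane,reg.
r=10→G=2,rhi=1  c=4→T=2,p=0
L=2*4+2=10  i=1*2+0=2

10,2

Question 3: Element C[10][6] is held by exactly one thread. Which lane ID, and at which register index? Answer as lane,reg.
11,2

r=10→G=2,rhi=1  c=6→T=3,p=0
L=2*4+3=11  i=1*2+0=2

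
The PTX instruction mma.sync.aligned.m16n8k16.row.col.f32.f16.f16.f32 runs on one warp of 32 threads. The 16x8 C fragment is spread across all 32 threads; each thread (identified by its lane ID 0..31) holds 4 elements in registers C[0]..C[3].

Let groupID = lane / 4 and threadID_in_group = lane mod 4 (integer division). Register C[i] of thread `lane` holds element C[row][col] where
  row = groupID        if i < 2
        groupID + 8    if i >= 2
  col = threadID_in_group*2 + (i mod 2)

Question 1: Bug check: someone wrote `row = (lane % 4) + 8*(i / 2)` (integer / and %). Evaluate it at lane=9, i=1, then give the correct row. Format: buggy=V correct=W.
`(lane % 4) + 8*(i / 2)`[9,1]=>1
L=9=>grp=9>>2=2, tig=9&3=1
[1]=>row 2+0=2  col 1·2+1=3
row: 1 vs 2

buggy=1 correct=2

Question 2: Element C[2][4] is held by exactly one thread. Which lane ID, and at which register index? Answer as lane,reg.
10,0

r:2=>grp=2,rB=0  c:4=>tig=2,lo=0
L=2*4+2=10  i=0*2+0=0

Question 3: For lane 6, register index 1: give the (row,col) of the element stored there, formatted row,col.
lane 6→6/4=1, 6 mod 4=2
i=1  r:1+0→1  c:2·2+1→5

1,5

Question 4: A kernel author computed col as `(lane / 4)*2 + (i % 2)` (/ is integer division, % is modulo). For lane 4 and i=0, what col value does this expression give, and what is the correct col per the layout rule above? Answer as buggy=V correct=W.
buggy=2 correct=0

`(lane / 4)*2 + (i % 2)`[4,0]->2
4: g=1,t=0
[0] (1+0,0*2+0) = (1,0)
col: 2 vs 0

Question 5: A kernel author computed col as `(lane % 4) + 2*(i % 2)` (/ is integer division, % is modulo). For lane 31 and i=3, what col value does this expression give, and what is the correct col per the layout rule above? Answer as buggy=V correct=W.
`(lane % 4) + 2*(i % 2)`[31,3]->5
31: g=7,t=3
[3] (7+8,3*2+1) = (15,7)
col: 5 vs 7

buggy=5 correct=7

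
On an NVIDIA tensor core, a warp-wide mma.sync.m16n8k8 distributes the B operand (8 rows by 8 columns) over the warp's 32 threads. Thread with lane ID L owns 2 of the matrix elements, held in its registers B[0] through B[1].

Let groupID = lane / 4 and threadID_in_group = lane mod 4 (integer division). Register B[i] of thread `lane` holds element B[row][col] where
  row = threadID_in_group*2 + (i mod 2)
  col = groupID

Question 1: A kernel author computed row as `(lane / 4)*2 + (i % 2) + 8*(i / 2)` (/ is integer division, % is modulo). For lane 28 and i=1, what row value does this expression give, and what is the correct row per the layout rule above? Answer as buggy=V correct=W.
buggy=15 correct=1

`(lane / 4)*2 + (i % 2) + 8*(i / 2)`[28,1]->15
28: g=7,t=0
[1] (0*2+1,7) = (1,7)
row: 15 vs 1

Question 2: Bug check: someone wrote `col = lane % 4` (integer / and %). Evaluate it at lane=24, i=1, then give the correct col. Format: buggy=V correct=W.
buggy=0 correct=6

`lane % 4`[24,1]=>0
24: grp=6,tig=0
[1] (0*2+1,6) = (1,6)
col: 0 vs 6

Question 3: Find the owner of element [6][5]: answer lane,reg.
c:5=>grp=5  r:6=>tig=3,lo=0
L=5*4+3=23  i=0=0

23,0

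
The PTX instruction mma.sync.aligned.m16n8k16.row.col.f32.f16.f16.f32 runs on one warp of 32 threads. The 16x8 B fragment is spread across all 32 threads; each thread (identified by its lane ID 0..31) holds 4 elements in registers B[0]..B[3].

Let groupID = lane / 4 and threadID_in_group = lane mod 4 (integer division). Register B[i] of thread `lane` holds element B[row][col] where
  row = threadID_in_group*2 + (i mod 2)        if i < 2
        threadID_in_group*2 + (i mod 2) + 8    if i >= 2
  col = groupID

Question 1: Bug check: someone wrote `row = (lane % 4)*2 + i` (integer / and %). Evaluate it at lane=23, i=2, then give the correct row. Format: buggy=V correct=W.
`(lane % 4)*2 + i`[23,2]→8
lane 23→23/4=5, 23 mod 4=3
i=2  r:2·3+0+8→14  c:5
row: 8 vs 14

buggy=8 correct=14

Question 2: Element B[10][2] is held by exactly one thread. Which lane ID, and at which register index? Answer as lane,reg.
9,2

c:2=>grp=2  r:10=>rB=1,tig=1,lo=0
L=2*4+1=9  i=1*2+0=2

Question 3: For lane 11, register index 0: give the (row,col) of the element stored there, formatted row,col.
lane 11: grp=2 (11/4), tig=3 (11%4)
i=0: r=3*2+0+0=6, c=grp=2

6,2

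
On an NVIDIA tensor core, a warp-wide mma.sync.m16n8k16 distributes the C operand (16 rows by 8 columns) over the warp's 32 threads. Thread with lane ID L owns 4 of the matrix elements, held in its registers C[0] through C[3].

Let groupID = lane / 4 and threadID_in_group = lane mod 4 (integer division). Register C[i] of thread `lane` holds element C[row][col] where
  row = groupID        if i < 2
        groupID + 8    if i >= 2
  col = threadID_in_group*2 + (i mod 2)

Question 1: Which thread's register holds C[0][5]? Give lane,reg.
r=0→G=0,rhi=0  c=5→T=2,p=1
L=0*4+2=2  i=0*2+1=1

2,1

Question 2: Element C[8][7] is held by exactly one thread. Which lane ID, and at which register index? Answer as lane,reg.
r: 8->gid=0,r8=1  c: 7->tid=3,i&1=1
L=0*4+3=3  i=1*2+1=3

3,3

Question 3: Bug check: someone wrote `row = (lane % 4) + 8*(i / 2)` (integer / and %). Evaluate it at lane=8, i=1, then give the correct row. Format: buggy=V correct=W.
`(lane % 4) + 8*(i / 2)`[8,1]=>0
lane 8: grp=2 (8/4), tig=0 (8%4)
i=1: r=2+0=2, c=0*2+1=1
row: 0 vs 2

buggy=0 correct=2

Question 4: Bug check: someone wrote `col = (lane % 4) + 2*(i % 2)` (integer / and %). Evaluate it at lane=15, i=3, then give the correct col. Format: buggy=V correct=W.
`(lane % 4) + 2*(i % 2)`[15,3]->5
15: gid=3,tid=3
[3] (3+8,3*2+1) = (11,7)
col: 5 vs 7

buggy=5 correct=7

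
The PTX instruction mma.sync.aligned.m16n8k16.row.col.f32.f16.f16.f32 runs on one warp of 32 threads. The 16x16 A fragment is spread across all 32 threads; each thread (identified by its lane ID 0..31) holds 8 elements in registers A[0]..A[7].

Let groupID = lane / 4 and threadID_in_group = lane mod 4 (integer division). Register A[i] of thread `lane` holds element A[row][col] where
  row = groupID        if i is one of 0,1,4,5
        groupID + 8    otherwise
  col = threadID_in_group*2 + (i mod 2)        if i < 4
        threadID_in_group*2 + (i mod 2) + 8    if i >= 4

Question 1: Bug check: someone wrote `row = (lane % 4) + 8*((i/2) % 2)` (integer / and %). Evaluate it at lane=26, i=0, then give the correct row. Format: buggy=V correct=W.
`(lane % 4) + 8*((i/2) % 2)`[26,0]->2
L=26->gid=26>>2=6, tid=26&3=2
[0]->row 6+0=6  col 2·2+0+0=4
row: 2 vs 6

buggy=2 correct=6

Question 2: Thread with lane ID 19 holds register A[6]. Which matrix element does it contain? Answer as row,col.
12,14

lane 19->19/4=4, 19 mod 4=3
i=6  r:4+8->12  c:2·3+0+8->14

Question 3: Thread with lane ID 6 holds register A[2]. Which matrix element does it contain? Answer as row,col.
6: gr=1,th=2
[2] (1+8,2*2+0+0) = (9,4)

9,4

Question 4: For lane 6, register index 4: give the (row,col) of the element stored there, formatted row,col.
1,12

lane 6⇒6/4=1, 6 mod 4=2
i=4  r:1+0⇒1  c:2·2+0+8⇒12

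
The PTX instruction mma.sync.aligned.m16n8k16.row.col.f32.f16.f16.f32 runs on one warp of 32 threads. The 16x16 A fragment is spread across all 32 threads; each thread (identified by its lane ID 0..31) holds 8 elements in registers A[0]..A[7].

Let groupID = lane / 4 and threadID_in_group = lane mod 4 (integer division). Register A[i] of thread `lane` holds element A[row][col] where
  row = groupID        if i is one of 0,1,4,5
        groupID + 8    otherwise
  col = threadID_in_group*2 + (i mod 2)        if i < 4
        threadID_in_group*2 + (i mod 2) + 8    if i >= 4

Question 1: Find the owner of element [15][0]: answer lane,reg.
28,2

r=15->g=7,rb=1  c=0->cb=0,t=0,b0=0
L=7*4+0=28  i=0*4+1*2+0=2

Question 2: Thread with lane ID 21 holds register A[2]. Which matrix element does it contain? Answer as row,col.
L=21->g=21>>2=5, t=21&3=1
[2]->row 5+8=13  col 1·2+0+0=2

13,2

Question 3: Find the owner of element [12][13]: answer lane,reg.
r: 12->gid=4,r8=1  c: 13->c8=1,tid=2,i&1=1
L=4*4+2=18  i=1*4+1*2+1=7

18,7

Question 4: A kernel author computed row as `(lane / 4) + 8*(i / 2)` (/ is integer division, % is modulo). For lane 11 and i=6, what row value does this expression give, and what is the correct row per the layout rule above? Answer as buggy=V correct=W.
buggy=26 correct=10

`(lane / 4) + 8*(i / 2)`[11,6]->26
lane 11->11/4=2, 11 mod 4=3
i=6  r:2+8->10  c:2·3+0+8->14
row: 26 vs 10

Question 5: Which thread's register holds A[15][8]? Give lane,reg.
r=15→G=7,rhi=1  c=8→chi=1,T=0,p=0
L=7*4+0=28  i=1*4+1*2+0=6

28,6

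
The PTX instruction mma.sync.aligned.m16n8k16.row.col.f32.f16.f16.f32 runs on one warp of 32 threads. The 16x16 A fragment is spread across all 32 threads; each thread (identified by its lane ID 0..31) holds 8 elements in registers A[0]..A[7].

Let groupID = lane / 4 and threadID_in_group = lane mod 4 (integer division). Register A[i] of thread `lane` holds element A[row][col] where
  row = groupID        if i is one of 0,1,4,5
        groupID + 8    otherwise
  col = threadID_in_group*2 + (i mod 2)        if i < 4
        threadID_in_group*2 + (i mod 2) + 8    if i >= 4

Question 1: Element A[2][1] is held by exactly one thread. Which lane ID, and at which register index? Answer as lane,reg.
r=2->g=2,rb=0  c=1->cb=0,t=0,b0=1
L=2*4+0=8  i=0*4+0*2+1=1

8,1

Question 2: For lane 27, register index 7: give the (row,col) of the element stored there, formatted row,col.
27: g=6,t=3
[7] (6+8,3*2+1+8) = (14,15)

14,15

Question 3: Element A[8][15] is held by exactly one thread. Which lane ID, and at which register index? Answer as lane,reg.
3,7

r:8=>grp=0,rB=1  c:15=>cB=1,tig=3,lo=1
L=0*4+3=3  i=1*4+1*2+1=7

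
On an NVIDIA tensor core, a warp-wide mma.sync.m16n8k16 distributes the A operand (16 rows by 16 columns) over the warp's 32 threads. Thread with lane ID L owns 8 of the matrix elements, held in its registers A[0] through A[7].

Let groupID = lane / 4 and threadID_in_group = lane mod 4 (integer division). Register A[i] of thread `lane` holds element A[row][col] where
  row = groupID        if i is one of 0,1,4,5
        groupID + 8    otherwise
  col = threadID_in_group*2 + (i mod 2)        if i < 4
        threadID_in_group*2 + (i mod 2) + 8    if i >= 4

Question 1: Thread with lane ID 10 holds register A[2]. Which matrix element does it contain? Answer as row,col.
10,4

L=10->g=10>>2=2, t=10&3=2
[2]->row 2+8=10  col 2·2+0+0=4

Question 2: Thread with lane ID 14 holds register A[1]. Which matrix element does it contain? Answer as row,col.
3,5

lane 14->14/4=3, 14 mod 4=2
i=1  r:3+0->3  c:2·2+1+0->5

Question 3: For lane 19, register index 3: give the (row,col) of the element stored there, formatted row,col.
lane 19->19/4=4, 19 mod 4=3
i=3  r:4+8->12  c:2·3+1+0->7

12,7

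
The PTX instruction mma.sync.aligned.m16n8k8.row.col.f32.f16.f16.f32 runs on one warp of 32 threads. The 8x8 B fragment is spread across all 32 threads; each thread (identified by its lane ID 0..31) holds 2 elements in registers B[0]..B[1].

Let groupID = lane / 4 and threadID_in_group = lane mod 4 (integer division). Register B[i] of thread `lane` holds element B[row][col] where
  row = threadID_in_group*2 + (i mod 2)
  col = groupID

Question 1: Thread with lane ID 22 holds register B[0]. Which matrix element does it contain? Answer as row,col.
lane 22: g=5 (22/4), t=2 (22%4)
i=0: r=2*2+0=4, c=g=5

4,5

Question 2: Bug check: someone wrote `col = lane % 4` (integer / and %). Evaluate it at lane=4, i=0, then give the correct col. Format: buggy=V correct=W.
`lane % 4`[4,0]->0
lane 4: g=1 (4/4), t=0 (4%4)
i=0: r=0*2+0=0, c=g=1
col: 0 vs 1

buggy=0 correct=1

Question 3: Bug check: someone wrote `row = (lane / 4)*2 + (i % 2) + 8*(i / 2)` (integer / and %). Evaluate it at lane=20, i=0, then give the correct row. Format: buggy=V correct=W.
`(lane / 4)*2 + (i % 2) + 8*(i / 2)`[20,0]->10
lane 20: g=5 (20/4), t=0 (20%4)
i=0: r=0*2+0=0, c=g=5
row: 10 vs 0

buggy=10 correct=0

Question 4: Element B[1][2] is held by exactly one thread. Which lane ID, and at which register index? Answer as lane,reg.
8,1

c: 2->gid=2  r: 1->tid=0,i&1=1
L=2*4+0=8  i=1=1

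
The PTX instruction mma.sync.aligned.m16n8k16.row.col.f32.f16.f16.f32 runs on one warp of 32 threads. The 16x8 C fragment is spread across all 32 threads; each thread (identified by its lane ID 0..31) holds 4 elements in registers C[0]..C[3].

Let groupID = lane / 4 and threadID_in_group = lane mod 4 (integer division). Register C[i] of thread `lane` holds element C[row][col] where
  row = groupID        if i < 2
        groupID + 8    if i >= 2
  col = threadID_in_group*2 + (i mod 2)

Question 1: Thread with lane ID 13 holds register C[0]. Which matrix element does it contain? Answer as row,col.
lane 13⇒13/4=3, 13 mod 4=1
i=0  r:3+0⇒3  c:2·1+0⇒2

3,2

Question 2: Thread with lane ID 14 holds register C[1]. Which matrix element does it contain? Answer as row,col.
lane 14: gr=3 (14/4), th=2 (14%4)
i=1: r=3+0=3, c=2*2+1=5

3,5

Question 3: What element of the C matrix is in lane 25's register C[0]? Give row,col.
6,2

L=25=>grp=25>>2=6, tig=25&3=1
[0]=>row 6+0=6  col 1·2+0=2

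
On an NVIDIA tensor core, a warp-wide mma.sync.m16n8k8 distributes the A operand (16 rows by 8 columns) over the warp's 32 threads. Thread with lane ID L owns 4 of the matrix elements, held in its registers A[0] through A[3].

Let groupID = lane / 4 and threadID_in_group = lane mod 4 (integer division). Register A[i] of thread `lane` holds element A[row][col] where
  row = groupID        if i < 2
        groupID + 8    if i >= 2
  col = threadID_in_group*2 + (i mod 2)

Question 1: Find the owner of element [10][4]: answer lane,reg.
10,2

r=10→G=2,rhi=1  c=4→T=2,p=0
L=2*4+2=10  i=1*2+0=2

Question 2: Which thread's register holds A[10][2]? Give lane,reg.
9,2

r=10->g=2,rb=1  c=2->t=1,b0=0
L=2*4+1=9  i=1*2+0=2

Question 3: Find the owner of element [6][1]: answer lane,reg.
r=6→G=6,rhi=0  c=1→T=0,p=1
L=6*4+0=24  i=0*2+1=1

24,1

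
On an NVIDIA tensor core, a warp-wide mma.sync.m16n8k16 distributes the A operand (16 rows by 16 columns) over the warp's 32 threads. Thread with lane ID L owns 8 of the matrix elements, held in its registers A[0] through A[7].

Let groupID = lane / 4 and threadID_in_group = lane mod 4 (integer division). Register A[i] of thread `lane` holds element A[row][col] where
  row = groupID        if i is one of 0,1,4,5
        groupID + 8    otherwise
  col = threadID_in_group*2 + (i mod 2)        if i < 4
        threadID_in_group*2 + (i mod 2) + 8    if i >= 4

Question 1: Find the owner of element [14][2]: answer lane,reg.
25,2

r=14→G=6,rhi=1  c=2→chi=0,T=1,p=0
L=6*4+1=25  i=0*4+1*2+0=2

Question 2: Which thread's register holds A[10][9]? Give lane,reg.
r=10->g=2,rb=1  c=9->cb=1,t=0,b0=1
L=2*4+0=8  i=1*4+1*2+1=7

8,7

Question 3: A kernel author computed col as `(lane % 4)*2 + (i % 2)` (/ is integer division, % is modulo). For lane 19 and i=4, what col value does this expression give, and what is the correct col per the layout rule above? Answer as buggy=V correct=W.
`(lane % 4)*2 + (i % 2)`[19,4]⇒6
lane 19: gr=4 (19/4), th=3 (19%4)
i=4: r=4+0=4, c=3*2+0+8=14
col: 6 vs 14

buggy=6 correct=14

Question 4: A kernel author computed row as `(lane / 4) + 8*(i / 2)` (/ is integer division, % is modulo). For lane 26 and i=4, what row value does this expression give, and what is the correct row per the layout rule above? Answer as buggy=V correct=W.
buggy=22 correct=6

`(lane / 4) + 8*(i / 2)`[26,4]→22
lane 26: G=6 (26/4), T=2 (26%4)
i=4: r=6+0=6, c=2*2+0+8=12
row: 22 vs 6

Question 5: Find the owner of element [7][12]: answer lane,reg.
r=7→G=7,rhi=0  c=12→chi=1,T=2,p=0
L=7*4+2=30  i=1*4+0*2+0=4

30,4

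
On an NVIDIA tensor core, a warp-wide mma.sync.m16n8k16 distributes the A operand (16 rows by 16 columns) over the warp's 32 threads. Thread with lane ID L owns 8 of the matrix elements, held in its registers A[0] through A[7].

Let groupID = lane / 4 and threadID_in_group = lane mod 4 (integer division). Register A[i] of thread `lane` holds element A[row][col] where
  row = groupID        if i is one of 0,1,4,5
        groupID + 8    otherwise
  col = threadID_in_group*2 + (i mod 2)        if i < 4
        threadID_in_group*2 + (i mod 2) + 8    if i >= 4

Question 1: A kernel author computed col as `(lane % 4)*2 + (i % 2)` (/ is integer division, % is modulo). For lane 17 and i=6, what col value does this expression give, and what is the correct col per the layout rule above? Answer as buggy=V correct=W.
`(lane % 4)*2 + (i % 2)`[17,6]=>2
lane 17=>17/4=4, 17 mod 4=1
i=6  r:4+8=>12  c:2·1+0+8=>10
col: 2 vs 10

buggy=2 correct=10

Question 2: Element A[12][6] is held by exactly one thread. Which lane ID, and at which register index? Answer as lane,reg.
r=12⇒gr=4,Rb=1  c=6⇒Cb=0,th=3,odd=0
L=4*4+3=19  i=0*4+1*2+0=2

19,2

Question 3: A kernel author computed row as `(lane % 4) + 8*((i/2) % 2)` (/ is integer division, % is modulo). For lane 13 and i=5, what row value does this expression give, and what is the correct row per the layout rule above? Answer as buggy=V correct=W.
buggy=1 correct=3

`(lane % 4) + 8*((i/2) % 2)`[13,5]->1
L=13->gid=13>>2=3, tid=13&3=1
[5]->row 3+0=3  col 1·2+1+8=11
row: 1 vs 3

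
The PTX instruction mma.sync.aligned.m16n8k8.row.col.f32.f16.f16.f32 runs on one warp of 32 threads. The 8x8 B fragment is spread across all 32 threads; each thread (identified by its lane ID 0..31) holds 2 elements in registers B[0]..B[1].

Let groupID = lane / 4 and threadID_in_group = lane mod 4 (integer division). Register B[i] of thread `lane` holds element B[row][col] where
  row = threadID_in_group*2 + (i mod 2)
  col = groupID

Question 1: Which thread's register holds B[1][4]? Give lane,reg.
16,1

c:4=>grp=4  r:1=>tig=0,lo=1
L=4*4+0=16  i=1=1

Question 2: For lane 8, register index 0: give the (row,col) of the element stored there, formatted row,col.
0,2

lane 8⇒8/4=2, 8 mod 4=0
i=0  r:2·0+0⇒0  c:2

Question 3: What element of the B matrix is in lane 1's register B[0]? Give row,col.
2,0

lane 1->1/4=0, 1 mod 4=1
i=0  r:2·1+0->2  c:0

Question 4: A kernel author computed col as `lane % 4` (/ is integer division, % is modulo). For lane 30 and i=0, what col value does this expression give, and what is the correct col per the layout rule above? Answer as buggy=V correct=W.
`lane % 4`[30,0]->2
lane 30: g=7 (30/4), t=2 (30%4)
i=0: r=2*2+0=4, c=g=7
col: 2 vs 7

buggy=2 correct=7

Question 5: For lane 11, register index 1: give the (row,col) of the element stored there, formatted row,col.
7,2

lane 11: gr=2 (11/4), th=3 (11%4)
i=1: r=3*2+1=7, c=gr=2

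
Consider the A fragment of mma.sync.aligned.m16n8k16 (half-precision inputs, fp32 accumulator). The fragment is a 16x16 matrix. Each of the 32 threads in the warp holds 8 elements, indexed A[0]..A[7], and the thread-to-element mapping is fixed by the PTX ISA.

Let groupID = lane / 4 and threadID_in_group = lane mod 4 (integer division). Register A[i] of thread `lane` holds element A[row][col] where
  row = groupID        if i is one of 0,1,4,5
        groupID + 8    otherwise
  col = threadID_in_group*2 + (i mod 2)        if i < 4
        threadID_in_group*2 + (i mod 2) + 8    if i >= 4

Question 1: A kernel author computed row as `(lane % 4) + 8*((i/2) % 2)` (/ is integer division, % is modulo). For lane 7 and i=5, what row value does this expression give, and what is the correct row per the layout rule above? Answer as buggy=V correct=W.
buggy=3 correct=1

`(lane % 4) + 8*((i/2) % 2)`[7,5]=>3
L=7=>grp=7>>2=1, tig=7&3=3
[5]=>row 1+0=1  col 3·2+1+8=15
row: 3 vs 1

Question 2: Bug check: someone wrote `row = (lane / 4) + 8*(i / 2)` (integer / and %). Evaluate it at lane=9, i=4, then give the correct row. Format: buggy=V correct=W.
buggy=18 correct=2

`(lane / 4) + 8*(i / 2)`[9,4]->18
lane 9: gid=2 (9/4), tid=1 (9%4)
i=4: r=2+0=2, c=1*2+0+8=10
row: 18 vs 2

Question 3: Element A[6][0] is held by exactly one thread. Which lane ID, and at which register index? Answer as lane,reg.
24,0

r: 6->gid=6,r8=0  c: 0->c8=0,tid=0,i&1=0
L=6*4+0=24  i=0*4+0*2+0=0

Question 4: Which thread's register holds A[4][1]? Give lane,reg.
r=4⇒gr=4,Rb=0  c=1⇒Cb=0,th=0,odd=1
L=4*4+0=16  i=0*4+0*2+1=1

16,1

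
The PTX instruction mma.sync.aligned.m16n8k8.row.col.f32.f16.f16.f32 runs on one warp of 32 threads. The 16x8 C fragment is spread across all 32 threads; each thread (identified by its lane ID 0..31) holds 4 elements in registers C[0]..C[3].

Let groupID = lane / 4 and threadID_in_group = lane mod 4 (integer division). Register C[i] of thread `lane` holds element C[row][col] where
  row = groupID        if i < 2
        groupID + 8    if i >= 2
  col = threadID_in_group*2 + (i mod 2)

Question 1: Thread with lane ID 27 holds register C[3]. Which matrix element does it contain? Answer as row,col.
14,7

27: g=6,t=3
[3] (6+8,3*2+1) = (14,7)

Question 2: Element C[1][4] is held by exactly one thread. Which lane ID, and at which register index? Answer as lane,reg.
r:1=>grp=1,rB=0  c:4=>tig=2,lo=0
L=1*4+2=6  i=0*2+0=0

6,0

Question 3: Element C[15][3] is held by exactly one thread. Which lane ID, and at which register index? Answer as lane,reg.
29,3

r=15⇒gr=7,Rb=1  c=3⇒th=1,odd=1
L=7*4+1=29  i=1*2+1=3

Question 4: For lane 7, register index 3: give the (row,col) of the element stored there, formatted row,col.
9,7

lane 7->7/4=1, 7 mod 4=3
i=3  r:1+8->9  c:2·3+1->7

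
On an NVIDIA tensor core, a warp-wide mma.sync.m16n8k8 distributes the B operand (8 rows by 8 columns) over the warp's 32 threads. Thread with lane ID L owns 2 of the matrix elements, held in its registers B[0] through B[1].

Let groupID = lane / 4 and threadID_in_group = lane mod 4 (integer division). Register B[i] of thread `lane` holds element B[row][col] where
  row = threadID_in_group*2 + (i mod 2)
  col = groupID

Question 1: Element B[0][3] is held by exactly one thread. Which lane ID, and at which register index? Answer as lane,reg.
12,0

c=3⇒gr=3  r=0⇒th=0,odd=0
L=3*4+0=12  i=0=0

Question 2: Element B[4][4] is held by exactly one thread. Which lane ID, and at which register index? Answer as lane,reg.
18,0

c=4->g=4  r=4->t=2,b0=0
L=4*4+2=18  i=0=0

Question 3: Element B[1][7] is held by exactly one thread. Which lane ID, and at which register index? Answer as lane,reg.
28,1

c=7⇒gr=7  r=1⇒th=0,odd=1
L=7*4+0=28  i=1=1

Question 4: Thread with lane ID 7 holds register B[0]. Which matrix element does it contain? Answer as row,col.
lane 7→7/4=1, 7 mod 4=3
i=0  r:2·3+0→6  c:1

6,1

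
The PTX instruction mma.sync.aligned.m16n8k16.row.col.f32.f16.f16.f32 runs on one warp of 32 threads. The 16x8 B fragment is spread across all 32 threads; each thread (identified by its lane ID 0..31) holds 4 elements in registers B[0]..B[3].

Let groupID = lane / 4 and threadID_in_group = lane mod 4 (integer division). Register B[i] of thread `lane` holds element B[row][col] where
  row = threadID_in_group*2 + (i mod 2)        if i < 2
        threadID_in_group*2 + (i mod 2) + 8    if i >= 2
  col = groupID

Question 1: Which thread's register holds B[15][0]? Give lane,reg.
c=0→G=0  r=15→rhi=1,T=3,p=1
L=0*4+3=3  i=1*2+1=3

3,3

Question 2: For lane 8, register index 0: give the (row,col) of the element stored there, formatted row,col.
0,2

lane 8: gid=2 (8/4), tid=0 (8%4)
i=0: r=0*2+0+0=0, c=gid=2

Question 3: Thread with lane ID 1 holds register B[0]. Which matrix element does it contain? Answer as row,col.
2,0

lane 1: grp=0 (1/4), tig=1 (1%4)
i=0: r=1*2+0+0=2, c=grp=0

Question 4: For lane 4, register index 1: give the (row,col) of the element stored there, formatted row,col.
1,1

lane 4->4/4=1, 4 mod 4=0
i=1  r:2·0+1+0->1  c:1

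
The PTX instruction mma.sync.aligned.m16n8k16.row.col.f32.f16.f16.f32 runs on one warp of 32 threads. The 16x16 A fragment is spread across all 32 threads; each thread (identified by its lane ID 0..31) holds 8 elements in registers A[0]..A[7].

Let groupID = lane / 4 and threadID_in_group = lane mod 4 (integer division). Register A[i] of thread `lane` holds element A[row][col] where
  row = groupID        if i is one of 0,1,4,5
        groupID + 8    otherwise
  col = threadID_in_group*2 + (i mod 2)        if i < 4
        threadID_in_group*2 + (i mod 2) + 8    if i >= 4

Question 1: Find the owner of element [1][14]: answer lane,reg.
r=1→G=1,rhi=0  c=14→chi=1,T=3,p=0
L=1*4+3=7  i=1*4+0*2+0=4

7,4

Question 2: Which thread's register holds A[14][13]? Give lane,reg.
r=14→G=6,rhi=1  c=13→chi=1,T=2,p=1
L=6*4+2=26  i=1*4+1*2+1=7

26,7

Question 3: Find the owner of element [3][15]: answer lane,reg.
r=3→G=3,rhi=0  c=15→chi=1,T=3,p=1
L=3*4+3=15  i=1*4+0*2+1=5

15,5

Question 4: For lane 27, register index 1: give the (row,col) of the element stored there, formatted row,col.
6,7

lane 27->27/4=6, 27 mod 4=3
i=1  r:6+0->6  c:2·3+1+0->7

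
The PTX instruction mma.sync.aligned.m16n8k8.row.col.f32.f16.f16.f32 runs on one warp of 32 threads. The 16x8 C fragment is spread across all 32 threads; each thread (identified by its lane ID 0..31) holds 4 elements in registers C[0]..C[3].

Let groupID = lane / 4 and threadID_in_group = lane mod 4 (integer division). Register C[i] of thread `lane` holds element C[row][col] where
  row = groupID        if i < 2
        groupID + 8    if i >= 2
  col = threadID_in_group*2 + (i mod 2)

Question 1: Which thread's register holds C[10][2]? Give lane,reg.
r=10->g=2,rb=1  c=2->t=1,b0=0
L=2*4+1=9  i=1*2+0=2

9,2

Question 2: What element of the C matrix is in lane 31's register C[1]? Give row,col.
7,7

L=31->g=31>>2=7, t=31&3=3
[1]->row 7+0=7  col 3·2+1=7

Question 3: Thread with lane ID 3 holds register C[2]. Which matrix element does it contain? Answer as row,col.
8,6

3: gr=0,th=3
[2] (0+8,3*2+0) = (8,6)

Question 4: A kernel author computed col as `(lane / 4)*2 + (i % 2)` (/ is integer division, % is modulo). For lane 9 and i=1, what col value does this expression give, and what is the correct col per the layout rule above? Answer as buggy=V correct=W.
buggy=5 correct=3

`(lane / 4)*2 + (i % 2)`[9,1]->5
lane 9: gid=2 (9/4), tid=1 (9%4)
i=1: r=2+0=2, c=1*2+1=3
col: 5 vs 3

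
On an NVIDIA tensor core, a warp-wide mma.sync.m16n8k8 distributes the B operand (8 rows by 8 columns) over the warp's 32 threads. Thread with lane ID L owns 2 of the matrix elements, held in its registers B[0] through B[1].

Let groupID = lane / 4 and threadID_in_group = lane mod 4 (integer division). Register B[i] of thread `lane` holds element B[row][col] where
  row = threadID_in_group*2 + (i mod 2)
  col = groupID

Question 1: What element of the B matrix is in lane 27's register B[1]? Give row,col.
7,6

27: grp=6,tig=3
[1] (3*2+1,6) = (7,6)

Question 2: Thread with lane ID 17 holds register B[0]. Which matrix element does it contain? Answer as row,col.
2,4

lane 17->17/4=4, 17 mod 4=1
i=0  r:2·1+0->2  c:4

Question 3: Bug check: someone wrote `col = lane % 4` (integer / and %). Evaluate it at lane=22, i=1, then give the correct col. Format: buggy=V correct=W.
buggy=2 correct=5

`lane % 4`[22,1]->2
lane 22->22/4=5, 22 mod 4=2
i=1  r:2·2+1->5  c:5
col: 2 vs 5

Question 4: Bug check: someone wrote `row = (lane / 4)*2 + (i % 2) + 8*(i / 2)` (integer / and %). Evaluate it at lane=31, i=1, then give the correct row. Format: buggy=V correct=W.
`(lane / 4)*2 + (i % 2) + 8*(i / 2)`[31,1]->15
lane 31: gid=7 (31/4), tid=3 (31%4)
i=1: r=3*2+1=7, c=gid=7
row: 15 vs 7

buggy=15 correct=7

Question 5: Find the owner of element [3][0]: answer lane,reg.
c:0=>grp=0  r:3=>tig=1,lo=1
L=0*4+1=1  i=1=1

1,1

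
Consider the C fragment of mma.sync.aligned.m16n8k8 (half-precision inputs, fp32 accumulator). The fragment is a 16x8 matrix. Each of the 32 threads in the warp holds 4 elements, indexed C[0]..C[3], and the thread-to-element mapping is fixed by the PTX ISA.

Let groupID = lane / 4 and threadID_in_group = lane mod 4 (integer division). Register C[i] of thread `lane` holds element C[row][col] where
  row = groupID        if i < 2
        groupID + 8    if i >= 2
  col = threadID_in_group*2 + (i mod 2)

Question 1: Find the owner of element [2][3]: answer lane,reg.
9,1

r=2->g=2,rb=0  c=3->t=1,b0=1
L=2*4+1=9  i=0*2+1=1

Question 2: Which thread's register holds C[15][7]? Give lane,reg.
r: 15->gid=7,r8=1  c: 7->tid=3,i&1=1
L=7*4+3=31  i=1*2+1=3

31,3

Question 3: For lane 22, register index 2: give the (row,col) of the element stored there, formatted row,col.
lane 22: G=5 (22/4), T=2 (22%4)
i=2: r=5+8=13, c=2*2+0=4

13,4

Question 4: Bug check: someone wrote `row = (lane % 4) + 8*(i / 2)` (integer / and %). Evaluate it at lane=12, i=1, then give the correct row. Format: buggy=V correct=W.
buggy=0 correct=3

`(lane % 4) + 8*(i / 2)`[12,1]→0
L=12→G=12>>2=3, T=12&3=0
[1]→row 3+0=3  col 0·2+1=1
row: 0 vs 3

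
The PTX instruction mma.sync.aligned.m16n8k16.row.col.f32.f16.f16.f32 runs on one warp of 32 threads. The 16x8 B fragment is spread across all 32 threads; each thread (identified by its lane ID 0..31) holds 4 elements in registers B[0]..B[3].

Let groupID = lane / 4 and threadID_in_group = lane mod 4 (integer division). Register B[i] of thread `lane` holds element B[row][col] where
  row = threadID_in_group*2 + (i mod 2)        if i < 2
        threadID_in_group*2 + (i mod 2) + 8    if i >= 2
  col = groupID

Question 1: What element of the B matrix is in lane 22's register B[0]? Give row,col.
22: G=5,T=2
[0] (2*2+0+0,5) = (4,5)

4,5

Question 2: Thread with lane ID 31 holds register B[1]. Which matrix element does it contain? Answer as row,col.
7,7

31: gr=7,th=3
[1] (3*2+1+0,7) = (7,7)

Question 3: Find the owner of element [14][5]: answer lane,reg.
c: 5->gid=5  r: 14->r8=1,tid=3,i&1=0
L=5*4+3=23  i=1*2+0=2

23,2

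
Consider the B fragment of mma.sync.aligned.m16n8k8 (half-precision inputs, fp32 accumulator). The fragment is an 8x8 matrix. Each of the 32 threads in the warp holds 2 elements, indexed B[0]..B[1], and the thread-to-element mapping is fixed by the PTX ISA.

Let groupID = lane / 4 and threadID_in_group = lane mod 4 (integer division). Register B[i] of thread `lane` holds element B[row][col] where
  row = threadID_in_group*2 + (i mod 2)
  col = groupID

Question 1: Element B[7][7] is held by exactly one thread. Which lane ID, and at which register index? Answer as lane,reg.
31,1

c=7->g=7  r=7->t=3,b0=1
L=7*4+3=31  i=1=1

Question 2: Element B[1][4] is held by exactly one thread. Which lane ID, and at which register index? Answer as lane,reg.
c: 4->gid=4  r: 1->tid=0,i&1=1
L=4*4+0=16  i=1=1

16,1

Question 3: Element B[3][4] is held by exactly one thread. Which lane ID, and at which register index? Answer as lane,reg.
c: 4->gid=4  r: 3->tid=1,i&1=1
L=4*4+1=17  i=1=1

17,1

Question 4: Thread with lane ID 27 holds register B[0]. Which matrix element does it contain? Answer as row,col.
L=27⇒gr=27>>2=6, th=27&3=3
[0]⇒row 3·2+0=6  col gr=6

6,6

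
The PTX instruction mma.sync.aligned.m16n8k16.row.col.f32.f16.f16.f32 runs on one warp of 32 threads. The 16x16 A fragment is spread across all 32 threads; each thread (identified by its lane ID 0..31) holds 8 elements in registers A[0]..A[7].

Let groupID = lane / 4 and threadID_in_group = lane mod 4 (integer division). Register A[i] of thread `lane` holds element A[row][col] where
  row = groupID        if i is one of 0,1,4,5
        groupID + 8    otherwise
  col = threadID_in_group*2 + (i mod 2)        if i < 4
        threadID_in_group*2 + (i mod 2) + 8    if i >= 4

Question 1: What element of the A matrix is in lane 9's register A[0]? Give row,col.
L=9⇒gr=9>>2=2, th=9&3=1
[0]⇒row 2+0=2  col 1·2+0+0=2

2,2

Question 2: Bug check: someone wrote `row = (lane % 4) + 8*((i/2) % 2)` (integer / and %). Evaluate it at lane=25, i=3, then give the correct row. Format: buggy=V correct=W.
buggy=9 correct=14

`(lane % 4) + 8*((i/2) % 2)`[25,3]⇒9
25: gr=6,th=1
[3] (6+8,1*2+1+0) = (14,3)
row: 9 vs 14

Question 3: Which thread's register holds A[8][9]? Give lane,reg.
0,7

r: 8->gid=0,r8=1  c: 9->c8=1,tid=0,i&1=1
L=0*4+0=0  i=1*4+1*2+1=7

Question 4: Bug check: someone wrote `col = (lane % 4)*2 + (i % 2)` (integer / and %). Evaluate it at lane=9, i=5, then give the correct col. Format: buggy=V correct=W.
buggy=3 correct=11

`(lane % 4)*2 + (i % 2)`[9,5]→3
lane 9: G=2 (9/4), T=1 (9%4)
i=5: r=2+0=2, c=1*2+1+8=11
col: 3 vs 11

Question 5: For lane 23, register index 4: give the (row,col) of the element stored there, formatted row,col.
5,14

lane 23: grp=5 (23/4), tig=3 (23%4)
i=4: r=5+0=5, c=3*2+0+8=14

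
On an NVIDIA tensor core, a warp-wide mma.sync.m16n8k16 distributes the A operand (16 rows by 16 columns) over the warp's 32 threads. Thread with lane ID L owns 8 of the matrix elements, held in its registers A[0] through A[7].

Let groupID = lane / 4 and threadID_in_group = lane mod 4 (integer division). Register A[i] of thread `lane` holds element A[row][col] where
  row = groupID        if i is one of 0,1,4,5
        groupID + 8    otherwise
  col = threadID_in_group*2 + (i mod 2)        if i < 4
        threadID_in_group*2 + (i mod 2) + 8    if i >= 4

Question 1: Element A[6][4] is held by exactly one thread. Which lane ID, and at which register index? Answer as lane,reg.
r=6->g=6,rb=0  c=4->cb=0,t=2,b0=0
L=6*4+2=26  i=0*4+0*2+0=0

26,0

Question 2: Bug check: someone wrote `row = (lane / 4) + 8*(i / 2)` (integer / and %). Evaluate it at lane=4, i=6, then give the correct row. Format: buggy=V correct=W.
buggy=25 correct=9

`(lane / 4) + 8*(i / 2)`[4,6]→25
L=4→G=4>>2=1, T=4&3=0
[6]→row 1+8=9  col 0·2+0+8=8
row: 25 vs 9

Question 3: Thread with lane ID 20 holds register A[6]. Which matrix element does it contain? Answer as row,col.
13,8

lane 20: gid=5 (20/4), tid=0 (20%4)
i=6: r=5+8=13, c=0*2+0+8=8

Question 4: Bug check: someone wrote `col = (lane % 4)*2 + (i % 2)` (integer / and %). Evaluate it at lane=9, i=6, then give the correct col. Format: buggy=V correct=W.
buggy=2 correct=10

`(lane % 4)*2 + (i % 2)`[9,6]=>2
lane 9=>9/4=2, 9 mod 4=1
i=6  r:2+8=>10  c:2·1+0+8=>10
col: 2 vs 10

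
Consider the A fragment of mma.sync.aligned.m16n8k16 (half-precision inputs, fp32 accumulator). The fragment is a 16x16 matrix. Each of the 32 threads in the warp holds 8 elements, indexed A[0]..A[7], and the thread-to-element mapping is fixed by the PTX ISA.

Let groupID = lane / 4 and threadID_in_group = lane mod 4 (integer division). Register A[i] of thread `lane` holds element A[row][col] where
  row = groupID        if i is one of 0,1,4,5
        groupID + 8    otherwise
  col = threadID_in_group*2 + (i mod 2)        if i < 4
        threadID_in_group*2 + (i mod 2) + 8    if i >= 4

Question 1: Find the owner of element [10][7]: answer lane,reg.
r=10→G=2,rhi=1  c=7→chi=0,T=3,p=1
L=2*4+3=11  i=0*4+1*2+1=3

11,3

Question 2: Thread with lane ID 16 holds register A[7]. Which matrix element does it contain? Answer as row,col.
12,9

L=16⇒gr=16>>2=4, th=16&3=0
[7]⇒row 4+8=12  col 0·2+1+8=9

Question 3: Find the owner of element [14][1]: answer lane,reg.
r=14->g=6,rb=1  c=1->cb=0,t=0,b0=1
L=6*4+0=24  i=0*4+1*2+1=3

24,3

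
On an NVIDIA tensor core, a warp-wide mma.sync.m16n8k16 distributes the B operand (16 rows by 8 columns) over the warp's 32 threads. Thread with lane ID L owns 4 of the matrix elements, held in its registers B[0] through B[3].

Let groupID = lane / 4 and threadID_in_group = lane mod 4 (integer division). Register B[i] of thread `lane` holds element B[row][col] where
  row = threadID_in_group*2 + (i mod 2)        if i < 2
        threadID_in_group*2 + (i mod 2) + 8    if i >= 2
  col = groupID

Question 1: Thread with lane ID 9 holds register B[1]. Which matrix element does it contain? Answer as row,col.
L=9->gid=9>>2=2, tid=9&3=1
[1]->row 1·2+1+0=3  col gid=2

3,2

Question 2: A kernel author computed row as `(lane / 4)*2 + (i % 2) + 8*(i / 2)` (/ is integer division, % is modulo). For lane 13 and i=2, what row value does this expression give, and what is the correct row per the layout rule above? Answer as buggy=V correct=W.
buggy=14 correct=10

`(lane / 4)*2 + (i % 2) + 8*(i / 2)`[13,2]⇒14
lane 13⇒13/4=3, 13 mod 4=1
i=2  r:2·1+0+8⇒10  c:3
row: 14 vs 10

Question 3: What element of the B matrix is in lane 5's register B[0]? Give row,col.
2,1

lane 5: gid=1 (5/4), tid=1 (5%4)
i=0: r=1*2+0+0=2, c=gid=1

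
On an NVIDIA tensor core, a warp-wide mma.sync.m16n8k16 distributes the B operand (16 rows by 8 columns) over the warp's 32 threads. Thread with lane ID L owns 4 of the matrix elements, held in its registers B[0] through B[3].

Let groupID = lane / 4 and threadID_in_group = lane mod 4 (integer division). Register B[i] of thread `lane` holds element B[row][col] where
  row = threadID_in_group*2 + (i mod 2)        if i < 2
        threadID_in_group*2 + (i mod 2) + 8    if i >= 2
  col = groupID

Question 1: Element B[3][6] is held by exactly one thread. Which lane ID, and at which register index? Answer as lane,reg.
c: 6->gid=6  r: 3->r8=0,tid=1,i&1=1
L=6*4+1=25  i=0*2+1=1

25,1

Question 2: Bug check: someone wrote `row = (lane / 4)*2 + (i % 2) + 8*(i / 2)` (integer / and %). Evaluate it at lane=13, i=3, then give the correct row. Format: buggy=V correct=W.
buggy=15 correct=11

`(lane / 4)*2 + (i % 2) + 8*(i / 2)`[13,3]=>15
lane 13: grp=3 (13/4), tig=1 (13%4)
i=3: r=1*2+1+8=11, c=grp=3
row: 15 vs 11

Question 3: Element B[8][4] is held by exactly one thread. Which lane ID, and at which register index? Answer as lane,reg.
16,2

c:4=>grp=4  r:8=>rB=1,tig=0,lo=0
L=4*4+0=16  i=1*2+0=2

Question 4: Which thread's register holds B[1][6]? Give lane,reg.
c=6⇒gr=6  r=1⇒Rb=0,th=0,odd=1
L=6*4+0=24  i=0*2+1=1

24,1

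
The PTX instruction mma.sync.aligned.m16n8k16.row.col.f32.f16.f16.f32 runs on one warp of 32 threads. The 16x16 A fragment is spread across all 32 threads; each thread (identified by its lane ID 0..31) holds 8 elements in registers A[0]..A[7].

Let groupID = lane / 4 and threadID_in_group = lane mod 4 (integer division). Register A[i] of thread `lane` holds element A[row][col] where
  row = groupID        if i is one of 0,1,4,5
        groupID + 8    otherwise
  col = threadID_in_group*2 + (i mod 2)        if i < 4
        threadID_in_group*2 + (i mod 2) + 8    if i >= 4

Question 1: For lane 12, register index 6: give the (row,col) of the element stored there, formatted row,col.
11,8

L=12⇒gr=12>>2=3, th=12&3=0
[6]⇒row 3+8=11  col 0·2+0+8=8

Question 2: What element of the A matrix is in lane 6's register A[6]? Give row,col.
lane 6->6/4=1, 6 mod 4=2
i=6  r:1+8->9  c:2·2+0+8->12

9,12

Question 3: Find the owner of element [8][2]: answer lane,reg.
1,2

r=8⇒gr=0,Rb=1  c=2⇒Cb=0,th=1,odd=0
L=0*4+1=1  i=0*4+1*2+0=2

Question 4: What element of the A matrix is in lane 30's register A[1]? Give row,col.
7,5

lane 30: gr=7 (30/4), th=2 (30%4)
i=1: r=7+0=7, c=2*2+1+0=5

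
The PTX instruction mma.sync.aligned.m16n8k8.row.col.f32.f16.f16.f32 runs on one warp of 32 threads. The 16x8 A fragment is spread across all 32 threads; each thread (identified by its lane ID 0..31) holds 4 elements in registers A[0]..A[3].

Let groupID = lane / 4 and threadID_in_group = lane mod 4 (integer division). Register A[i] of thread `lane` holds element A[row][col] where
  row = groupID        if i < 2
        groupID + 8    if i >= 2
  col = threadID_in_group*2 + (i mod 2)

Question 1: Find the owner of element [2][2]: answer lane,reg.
r=2->g=2,rb=0  c=2->t=1,b0=0
L=2*4+1=9  i=0*2+0=0

9,0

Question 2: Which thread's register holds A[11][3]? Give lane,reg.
r=11⇒gr=3,Rb=1  c=3⇒th=1,odd=1
L=3*4+1=13  i=1*2+1=3

13,3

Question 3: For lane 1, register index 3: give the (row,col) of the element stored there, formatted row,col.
8,3

lane 1: gr=0 (1/4), th=1 (1%4)
i=3: r=0+8=8, c=1*2+1=3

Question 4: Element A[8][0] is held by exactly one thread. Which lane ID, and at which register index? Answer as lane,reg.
0,2

r=8→G=0,rhi=1  c=0→T=0,p=0
L=0*4+0=0  i=1*2+0=2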